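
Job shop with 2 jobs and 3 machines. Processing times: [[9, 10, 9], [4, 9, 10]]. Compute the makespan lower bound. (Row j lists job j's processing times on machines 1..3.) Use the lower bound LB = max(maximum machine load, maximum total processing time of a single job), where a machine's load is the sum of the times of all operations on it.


Machine loads:
  Machine 1: 9 + 4 = 13
  Machine 2: 10 + 9 = 19
  Machine 3: 9 + 10 = 19
Max machine load = 19
Job totals:
  Job 1: 28
  Job 2: 23
Max job total = 28
Lower bound = max(19, 28) = 28

28


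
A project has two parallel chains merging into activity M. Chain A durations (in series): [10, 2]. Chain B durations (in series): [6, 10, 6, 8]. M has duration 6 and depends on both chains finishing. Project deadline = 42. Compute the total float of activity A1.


Forward pass: ES(A1) = sum of predecessors on chain A = 0
EF = ES + duration = 0 + 10 = 10
Backward pass: LF(M) = deadline = 42; LS(M) = 42 - 6 = 36
LF(A1) = LS(M) - sum(successors on chain A) = 36 - 2 = 34
LS = LF - duration = 34 - 10 = 24
Total float = LS - ES = 24 - 0 = 24

24


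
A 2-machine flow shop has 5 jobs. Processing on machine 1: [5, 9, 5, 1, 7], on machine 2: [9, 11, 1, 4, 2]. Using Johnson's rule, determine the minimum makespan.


Apply Johnson's rule:
  Group 1 (a <= b): [(4, 1, 4), (1, 5, 9), (2, 9, 11)]
  Group 2 (a > b): [(5, 7, 2), (3, 5, 1)]
Optimal job order: [4, 1, 2, 5, 3]
Schedule:
  Job 4: M1 done at 1, M2 done at 5
  Job 1: M1 done at 6, M2 done at 15
  Job 2: M1 done at 15, M2 done at 26
  Job 5: M1 done at 22, M2 done at 28
  Job 3: M1 done at 27, M2 done at 29
Makespan = 29

29


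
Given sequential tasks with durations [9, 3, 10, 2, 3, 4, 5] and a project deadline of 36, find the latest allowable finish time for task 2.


LF(activity 2) = deadline - sum of successor durations
Successors: activities 3 through 7 with durations [10, 2, 3, 4, 5]
Sum of successor durations = 24
LF = 36 - 24 = 12

12


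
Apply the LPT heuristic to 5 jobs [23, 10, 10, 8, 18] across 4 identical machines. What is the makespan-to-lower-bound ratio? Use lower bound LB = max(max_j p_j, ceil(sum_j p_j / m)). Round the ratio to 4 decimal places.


LPT order: [23, 18, 10, 10, 8]
Machine loads after assignment: [23, 18, 18, 10]
LPT makespan = 23
Lower bound = max(max_job, ceil(total/4)) = max(23, 18) = 23
Ratio = 23 / 23 = 1.0

1.0


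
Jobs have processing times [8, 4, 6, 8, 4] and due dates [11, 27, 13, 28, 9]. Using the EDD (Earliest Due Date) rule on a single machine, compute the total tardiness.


Sort by due date (EDD order): [(4, 9), (8, 11), (6, 13), (4, 27), (8, 28)]
Compute completion times and tardiness:
  Job 1: p=4, d=9, C=4, tardiness=max(0,4-9)=0
  Job 2: p=8, d=11, C=12, tardiness=max(0,12-11)=1
  Job 3: p=6, d=13, C=18, tardiness=max(0,18-13)=5
  Job 4: p=4, d=27, C=22, tardiness=max(0,22-27)=0
  Job 5: p=8, d=28, C=30, tardiness=max(0,30-28)=2
Total tardiness = 8

8


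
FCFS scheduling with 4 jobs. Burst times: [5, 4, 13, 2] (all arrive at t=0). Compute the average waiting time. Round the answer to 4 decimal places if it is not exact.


FCFS order (as given): [5, 4, 13, 2]
Waiting times:
  Job 1: wait = 0
  Job 2: wait = 5
  Job 3: wait = 9
  Job 4: wait = 22
Sum of waiting times = 36
Average waiting time = 36/4 = 9.0

9.0


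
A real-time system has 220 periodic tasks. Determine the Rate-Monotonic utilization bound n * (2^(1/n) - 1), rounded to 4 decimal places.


Compute 2^(1/220) = 1.0031556376
Subtract 1: 1.0031556376 - 1 = 0.0031556376
Multiply by n: 220 * 0.0031556376 = 0.6942402720
Round to 4 dp: 0.6942

0.6942


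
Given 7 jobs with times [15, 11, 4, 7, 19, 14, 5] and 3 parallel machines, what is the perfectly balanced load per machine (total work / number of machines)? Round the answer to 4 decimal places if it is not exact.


Total processing time = 15 + 11 + 4 + 7 + 19 + 14 + 5 = 75
Number of machines = 3
Ideal balanced load = 75 / 3 = 25.0

25.0


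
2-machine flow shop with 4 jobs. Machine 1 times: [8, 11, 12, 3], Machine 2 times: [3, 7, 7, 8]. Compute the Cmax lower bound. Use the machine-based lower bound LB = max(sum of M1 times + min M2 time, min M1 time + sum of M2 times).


LB1 = sum(M1 times) + min(M2 times) = 34 + 3 = 37
LB2 = min(M1 times) + sum(M2 times) = 3 + 25 = 28
Lower bound = max(LB1, LB2) = max(37, 28) = 37

37


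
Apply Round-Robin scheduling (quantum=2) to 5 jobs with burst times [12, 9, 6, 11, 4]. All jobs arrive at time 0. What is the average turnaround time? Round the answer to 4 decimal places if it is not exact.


Time quantum = 2
Execution trace:
  J1 runs 2 units, time = 2
  J2 runs 2 units, time = 4
  J3 runs 2 units, time = 6
  J4 runs 2 units, time = 8
  J5 runs 2 units, time = 10
  J1 runs 2 units, time = 12
  J2 runs 2 units, time = 14
  J3 runs 2 units, time = 16
  J4 runs 2 units, time = 18
  J5 runs 2 units, time = 20
  J1 runs 2 units, time = 22
  J2 runs 2 units, time = 24
  J3 runs 2 units, time = 26
  J4 runs 2 units, time = 28
  J1 runs 2 units, time = 30
  J2 runs 2 units, time = 32
  J4 runs 2 units, time = 34
  J1 runs 2 units, time = 36
  J2 runs 1 units, time = 37
  J4 runs 2 units, time = 39
  J1 runs 2 units, time = 41
  J4 runs 1 units, time = 42
Finish times: [41, 37, 26, 42, 20]
Average turnaround = 166/5 = 33.2

33.2


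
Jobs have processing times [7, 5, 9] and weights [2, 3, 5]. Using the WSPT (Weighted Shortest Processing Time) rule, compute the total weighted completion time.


Compute p/w ratios and sort ascending (WSPT): [(5, 3), (9, 5), (7, 2)]
Compute weighted completion times:
  Job (p=5,w=3): C=5, w*C=3*5=15
  Job (p=9,w=5): C=14, w*C=5*14=70
  Job (p=7,w=2): C=21, w*C=2*21=42
Total weighted completion time = 127

127


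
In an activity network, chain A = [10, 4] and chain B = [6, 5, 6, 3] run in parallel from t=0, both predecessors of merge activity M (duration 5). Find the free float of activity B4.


ES(B4) = sum of predecessors on chain B = 17
EF(B4) = ES + duration = 17 + 3 = 20
Successor of B4 is M. ES(M) = max(sum(A), sum(B)) = max(14, 20) = 20
Free float = ES(successor) - EF(current) = 20 - 20 = 0

0


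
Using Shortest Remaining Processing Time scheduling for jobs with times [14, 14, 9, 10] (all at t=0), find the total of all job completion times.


Since all jobs arrive at t=0, SRPT equals SPT ordering.
SPT order: [9, 10, 14, 14]
Completion times:
  Job 1: p=9, C=9
  Job 2: p=10, C=19
  Job 3: p=14, C=33
  Job 4: p=14, C=47
Total completion time = 9 + 19 + 33 + 47 = 108

108


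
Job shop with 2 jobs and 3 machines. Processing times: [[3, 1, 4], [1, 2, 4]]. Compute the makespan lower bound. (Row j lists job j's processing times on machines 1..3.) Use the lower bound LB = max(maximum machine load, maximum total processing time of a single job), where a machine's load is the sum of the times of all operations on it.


Machine loads:
  Machine 1: 3 + 1 = 4
  Machine 2: 1 + 2 = 3
  Machine 3: 4 + 4 = 8
Max machine load = 8
Job totals:
  Job 1: 8
  Job 2: 7
Max job total = 8
Lower bound = max(8, 8) = 8

8


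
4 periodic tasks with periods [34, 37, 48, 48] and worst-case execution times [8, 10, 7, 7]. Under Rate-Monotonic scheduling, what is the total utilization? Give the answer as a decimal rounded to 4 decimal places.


Compute individual utilizations (exact fractions):
  Task 1: C/T = 8/34 = 4/17 (approx. 0.2353)
  Task 2: C/T = 10/37 (approx. 0.2703)
  Task 3: C/T = 7/48 (approx. 0.1458)
  Task 4: C/T = 7/48 (approx. 0.1458)
Total utilization U = 4/17 + 10/37 + 7/48 + 7/48 = 12035/15096
Rounded to 4 decimal places: U = 0.7972
RM (Liu & Layland) bound for 4 tasks = 0.756828; compare with U = 12035/15096 (approx. 0.797231)
bound < U <= 1, so the RM sufficient condition is not met (inconclusive; an exact test such as response-time analysis is needed).

0.7972


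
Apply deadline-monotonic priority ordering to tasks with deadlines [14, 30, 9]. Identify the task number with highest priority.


Sort tasks by relative deadline (ascending):
  Task 3: deadline = 9
  Task 1: deadline = 14
  Task 2: deadline = 30
Priority order (highest first): [3, 1, 2]
Highest priority task = 3

3


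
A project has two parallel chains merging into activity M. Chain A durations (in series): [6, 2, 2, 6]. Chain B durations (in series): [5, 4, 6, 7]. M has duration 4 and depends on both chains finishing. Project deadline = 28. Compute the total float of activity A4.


Forward pass: ES(A4) = sum of predecessors on chain A = 10
EF = ES + duration = 10 + 6 = 16
Backward pass: LF(M) = deadline = 28; LS(M) = 28 - 4 = 24
LF(A4) = LS(M) - sum(successors on chain A) = 24 - 0 = 24
LS = LF - duration = 24 - 6 = 18
Total float = LS - ES = 18 - 10 = 8

8


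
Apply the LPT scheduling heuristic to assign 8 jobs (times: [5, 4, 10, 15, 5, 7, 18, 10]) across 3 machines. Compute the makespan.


Sort jobs in decreasing order (LPT): [18, 15, 10, 10, 7, 5, 5, 4]
Assign each job to the least loaded machine:
  Machine 1: jobs [18, 5], load = 23
  Machine 2: jobs [15, 7, 4], load = 26
  Machine 3: jobs [10, 10, 5], load = 25
Makespan = max load = 26

26


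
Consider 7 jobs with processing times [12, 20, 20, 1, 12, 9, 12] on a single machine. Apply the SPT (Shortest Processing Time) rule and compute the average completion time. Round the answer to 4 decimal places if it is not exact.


Sort jobs by processing time (SPT order): [1, 9, 12, 12, 12, 20, 20]
Compute completion times sequentially:
  Job 1: processing = 1, completes at 1
  Job 2: processing = 9, completes at 10
  Job 3: processing = 12, completes at 22
  Job 4: processing = 12, completes at 34
  Job 5: processing = 12, completes at 46
  Job 6: processing = 20, completes at 66
  Job 7: processing = 20, completes at 86
Sum of completion times = 265
Average completion time = 265/7 = 37.8571

37.8571


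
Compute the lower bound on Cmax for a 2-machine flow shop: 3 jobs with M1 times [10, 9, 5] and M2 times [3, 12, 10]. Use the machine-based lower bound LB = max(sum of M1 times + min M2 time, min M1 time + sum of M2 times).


LB1 = sum(M1 times) + min(M2 times) = 24 + 3 = 27
LB2 = min(M1 times) + sum(M2 times) = 5 + 25 = 30
Lower bound = max(LB1, LB2) = max(27, 30) = 30

30


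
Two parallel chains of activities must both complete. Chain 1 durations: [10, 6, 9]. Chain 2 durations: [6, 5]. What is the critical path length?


Path A total = 10 + 6 + 9 = 25
Path B total = 6 + 5 = 11
Critical path = longest path = max(25, 11) = 25

25


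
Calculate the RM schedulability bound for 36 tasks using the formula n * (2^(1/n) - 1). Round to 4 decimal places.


Compute 2^(1/36) = 1.0194406437
Subtract 1: 1.0194406437 - 1 = 0.0194406437
Multiply by n: 36 * 0.0194406437 = 0.6998631732
Round to 4 dp: 0.6999

0.6999


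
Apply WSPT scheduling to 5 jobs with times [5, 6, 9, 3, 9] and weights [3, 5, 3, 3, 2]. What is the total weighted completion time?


Compute p/w ratios and sort ascending (WSPT): [(3, 3), (6, 5), (5, 3), (9, 3), (9, 2)]
Compute weighted completion times:
  Job (p=3,w=3): C=3, w*C=3*3=9
  Job (p=6,w=5): C=9, w*C=5*9=45
  Job (p=5,w=3): C=14, w*C=3*14=42
  Job (p=9,w=3): C=23, w*C=3*23=69
  Job (p=9,w=2): C=32, w*C=2*32=64
Total weighted completion time = 229

229


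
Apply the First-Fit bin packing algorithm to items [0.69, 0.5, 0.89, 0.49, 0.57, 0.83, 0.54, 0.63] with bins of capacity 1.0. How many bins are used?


Place items sequentially using First-Fit:
  Item 0.69 -> new Bin 1
  Item 0.5 -> new Bin 2
  Item 0.89 -> new Bin 3
  Item 0.49 -> Bin 2 (now 0.99)
  Item 0.57 -> new Bin 4
  Item 0.83 -> new Bin 5
  Item 0.54 -> new Bin 6
  Item 0.63 -> new Bin 7
Total bins used = 7

7


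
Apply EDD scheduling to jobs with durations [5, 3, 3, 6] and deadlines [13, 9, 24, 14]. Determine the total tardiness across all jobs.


Sort by due date (EDD order): [(3, 9), (5, 13), (6, 14), (3, 24)]
Compute completion times and tardiness:
  Job 1: p=3, d=9, C=3, tardiness=max(0,3-9)=0
  Job 2: p=5, d=13, C=8, tardiness=max(0,8-13)=0
  Job 3: p=6, d=14, C=14, tardiness=max(0,14-14)=0
  Job 4: p=3, d=24, C=17, tardiness=max(0,17-24)=0
Total tardiness = 0

0


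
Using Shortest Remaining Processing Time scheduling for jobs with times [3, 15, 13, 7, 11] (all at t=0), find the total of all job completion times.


Since all jobs arrive at t=0, SRPT equals SPT ordering.
SPT order: [3, 7, 11, 13, 15]
Completion times:
  Job 1: p=3, C=3
  Job 2: p=7, C=10
  Job 3: p=11, C=21
  Job 4: p=13, C=34
  Job 5: p=15, C=49
Total completion time = 3 + 10 + 21 + 34 + 49 = 117

117


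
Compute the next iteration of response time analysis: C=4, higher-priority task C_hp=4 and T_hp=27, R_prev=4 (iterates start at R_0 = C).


R_next = C + ceil(R_prev / T_hp) * C_hp
ceil(4 / 27) = ceil(0.1481) = 1
Interference = 1 * 4 = 4
R_next = 4 + 4 = 8

8


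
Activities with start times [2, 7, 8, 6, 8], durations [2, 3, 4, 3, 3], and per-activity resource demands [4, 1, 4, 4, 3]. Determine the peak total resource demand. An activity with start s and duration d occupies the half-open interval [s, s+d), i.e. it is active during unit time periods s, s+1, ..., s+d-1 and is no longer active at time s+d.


Each activity i is active on [start_i, start_i + duration_i).
Compute total resource usage per time slot:
  t=0: active resources = [], total = 0
  t=1: active resources = [], total = 0
  t=2: active resources = [4], total = 4
  t=3: active resources = [4], total = 4
  t=4: active resources = [], total = 0
  t=5: active resources = [], total = 0
  t=6: active resources = [4], total = 4
  t=7: active resources = [1, 4], total = 5
  t=8: active resources = [1, 4, 4, 3], total = 12
  t=9: active resources = [1, 4, 3], total = 8
  t=10: active resources = [4, 3], total = 7
  t=11: active resources = [4], total = 4
Peak resource demand = 12

12


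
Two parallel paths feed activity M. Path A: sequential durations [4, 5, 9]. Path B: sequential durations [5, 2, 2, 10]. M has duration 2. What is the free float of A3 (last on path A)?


ES(A3) = sum of predecessors on chain A = 9
EF(A3) = ES + duration = 9 + 9 = 18
Successor of A3 is M. ES(M) = max(sum(A), sum(B)) = max(18, 19) = 19
Free float = ES(successor) - EF(current) = 19 - 18 = 1

1


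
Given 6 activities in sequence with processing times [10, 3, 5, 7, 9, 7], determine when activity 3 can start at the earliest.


Activity 3 starts after activities 1 through 2 complete.
Predecessor durations: [10, 3]
ES = 10 + 3 = 13

13


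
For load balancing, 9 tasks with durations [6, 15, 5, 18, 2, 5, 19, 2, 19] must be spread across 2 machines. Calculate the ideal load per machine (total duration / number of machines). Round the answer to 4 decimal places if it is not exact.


Total processing time = 6 + 15 + 5 + 18 + 2 + 5 + 19 + 2 + 19 = 91
Number of machines = 2
Ideal balanced load = 91 / 2 = 45.5

45.5


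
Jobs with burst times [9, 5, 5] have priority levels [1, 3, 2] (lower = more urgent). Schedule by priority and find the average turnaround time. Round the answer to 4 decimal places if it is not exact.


Sort by priority (ascending = highest first):
Order: [(1, 9), (2, 5), (3, 5)]
Completion times:
  Priority 1, burst=9, C=9
  Priority 2, burst=5, C=14
  Priority 3, burst=5, C=19
Average turnaround = 42/3 = 14.0

14.0


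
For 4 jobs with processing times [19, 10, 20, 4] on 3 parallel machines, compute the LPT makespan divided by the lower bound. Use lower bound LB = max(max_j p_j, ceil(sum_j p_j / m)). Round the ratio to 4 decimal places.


LPT order: [20, 19, 10, 4]
Machine loads after assignment: [20, 19, 14]
LPT makespan = 20
Lower bound = max(max_job, ceil(total/3)) = max(20, 18) = 20
Ratio = 20 / 20 = 1.0

1.0


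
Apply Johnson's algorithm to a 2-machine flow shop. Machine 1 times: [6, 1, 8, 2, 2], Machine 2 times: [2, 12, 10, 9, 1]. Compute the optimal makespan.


Apply Johnson's rule:
  Group 1 (a <= b): [(2, 1, 12), (4, 2, 9), (3, 8, 10)]
  Group 2 (a > b): [(1, 6, 2), (5, 2, 1)]
Optimal job order: [2, 4, 3, 1, 5]
Schedule:
  Job 2: M1 done at 1, M2 done at 13
  Job 4: M1 done at 3, M2 done at 22
  Job 3: M1 done at 11, M2 done at 32
  Job 1: M1 done at 17, M2 done at 34
  Job 5: M1 done at 19, M2 done at 35
Makespan = 35

35


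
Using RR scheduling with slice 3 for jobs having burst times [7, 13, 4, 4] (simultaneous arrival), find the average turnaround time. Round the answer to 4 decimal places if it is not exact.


Time quantum = 3
Execution trace:
  J1 runs 3 units, time = 3
  J2 runs 3 units, time = 6
  J3 runs 3 units, time = 9
  J4 runs 3 units, time = 12
  J1 runs 3 units, time = 15
  J2 runs 3 units, time = 18
  J3 runs 1 units, time = 19
  J4 runs 1 units, time = 20
  J1 runs 1 units, time = 21
  J2 runs 3 units, time = 24
  J2 runs 3 units, time = 27
  J2 runs 1 units, time = 28
Finish times: [21, 28, 19, 20]
Average turnaround = 88/4 = 22.0

22.0


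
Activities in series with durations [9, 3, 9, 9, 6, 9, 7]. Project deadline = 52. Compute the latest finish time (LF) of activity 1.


LF(activity 1) = deadline - sum of successor durations
Successors: activities 2 through 7 with durations [3, 9, 9, 6, 9, 7]
Sum of successor durations = 43
LF = 52 - 43 = 9

9


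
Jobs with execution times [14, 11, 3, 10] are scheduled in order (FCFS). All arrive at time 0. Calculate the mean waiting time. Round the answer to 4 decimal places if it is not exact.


FCFS order (as given): [14, 11, 3, 10]
Waiting times:
  Job 1: wait = 0
  Job 2: wait = 14
  Job 3: wait = 25
  Job 4: wait = 28
Sum of waiting times = 67
Average waiting time = 67/4 = 16.75

16.75


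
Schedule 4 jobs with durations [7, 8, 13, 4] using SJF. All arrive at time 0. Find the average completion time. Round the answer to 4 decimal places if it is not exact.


SJF order (ascending): [4, 7, 8, 13]
Completion times:
  Job 1: burst=4, C=4
  Job 2: burst=7, C=11
  Job 3: burst=8, C=19
  Job 4: burst=13, C=32
Average completion = 66/4 = 16.5

16.5


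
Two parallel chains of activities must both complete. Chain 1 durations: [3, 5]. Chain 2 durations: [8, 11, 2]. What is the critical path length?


Path A total = 3 + 5 = 8
Path B total = 8 + 11 + 2 = 21
Critical path = longest path = max(8, 21) = 21

21


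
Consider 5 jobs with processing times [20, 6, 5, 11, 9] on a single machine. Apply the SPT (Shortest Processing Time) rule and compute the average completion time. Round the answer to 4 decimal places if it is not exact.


Sort jobs by processing time (SPT order): [5, 6, 9, 11, 20]
Compute completion times sequentially:
  Job 1: processing = 5, completes at 5
  Job 2: processing = 6, completes at 11
  Job 3: processing = 9, completes at 20
  Job 4: processing = 11, completes at 31
  Job 5: processing = 20, completes at 51
Sum of completion times = 118
Average completion time = 118/5 = 23.6

23.6


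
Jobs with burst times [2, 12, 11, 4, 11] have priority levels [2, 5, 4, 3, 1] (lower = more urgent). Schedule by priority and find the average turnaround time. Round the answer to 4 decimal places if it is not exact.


Sort by priority (ascending = highest first):
Order: [(1, 11), (2, 2), (3, 4), (4, 11), (5, 12)]
Completion times:
  Priority 1, burst=11, C=11
  Priority 2, burst=2, C=13
  Priority 3, burst=4, C=17
  Priority 4, burst=11, C=28
  Priority 5, burst=12, C=40
Average turnaround = 109/5 = 21.8

21.8


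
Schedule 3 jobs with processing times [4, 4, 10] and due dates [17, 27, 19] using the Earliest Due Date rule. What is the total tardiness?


Sort by due date (EDD order): [(4, 17), (10, 19), (4, 27)]
Compute completion times and tardiness:
  Job 1: p=4, d=17, C=4, tardiness=max(0,4-17)=0
  Job 2: p=10, d=19, C=14, tardiness=max(0,14-19)=0
  Job 3: p=4, d=27, C=18, tardiness=max(0,18-27)=0
Total tardiness = 0

0


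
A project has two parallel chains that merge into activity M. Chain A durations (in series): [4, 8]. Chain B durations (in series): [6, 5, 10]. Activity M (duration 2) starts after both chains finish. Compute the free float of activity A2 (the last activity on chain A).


ES(A2) = sum of predecessors on chain A = 4
EF(A2) = ES + duration = 4 + 8 = 12
Successor of A2 is M. ES(M) = max(sum(A), sum(B)) = max(12, 21) = 21
Free float = ES(successor) - EF(current) = 21 - 12 = 9

9


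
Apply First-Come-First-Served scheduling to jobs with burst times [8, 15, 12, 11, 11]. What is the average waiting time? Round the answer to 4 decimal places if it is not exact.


FCFS order (as given): [8, 15, 12, 11, 11]
Waiting times:
  Job 1: wait = 0
  Job 2: wait = 8
  Job 3: wait = 23
  Job 4: wait = 35
  Job 5: wait = 46
Sum of waiting times = 112
Average waiting time = 112/5 = 22.4

22.4


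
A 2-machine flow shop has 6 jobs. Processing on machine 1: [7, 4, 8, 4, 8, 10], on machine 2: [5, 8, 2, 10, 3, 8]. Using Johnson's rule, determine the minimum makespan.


Apply Johnson's rule:
  Group 1 (a <= b): [(2, 4, 8), (4, 4, 10)]
  Group 2 (a > b): [(6, 10, 8), (1, 7, 5), (5, 8, 3), (3, 8, 2)]
Optimal job order: [2, 4, 6, 1, 5, 3]
Schedule:
  Job 2: M1 done at 4, M2 done at 12
  Job 4: M1 done at 8, M2 done at 22
  Job 6: M1 done at 18, M2 done at 30
  Job 1: M1 done at 25, M2 done at 35
  Job 5: M1 done at 33, M2 done at 38
  Job 3: M1 done at 41, M2 done at 43
Makespan = 43

43


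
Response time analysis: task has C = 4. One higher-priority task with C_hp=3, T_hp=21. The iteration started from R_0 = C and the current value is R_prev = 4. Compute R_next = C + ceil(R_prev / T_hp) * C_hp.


R_next = C + ceil(R_prev / T_hp) * C_hp
ceil(4 / 21) = ceil(0.1905) = 1
Interference = 1 * 3 = 3
R_next = 4 + 3 = 7

7


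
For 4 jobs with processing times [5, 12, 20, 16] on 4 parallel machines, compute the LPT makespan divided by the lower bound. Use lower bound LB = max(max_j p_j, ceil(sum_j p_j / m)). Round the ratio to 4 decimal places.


LPT order: [20, 16, 12, 5]
Machine loads after assignment: [20, 16, 12, 5]
LPT makespan = 20
Lower bound = max(max_job, ceil(total/4)) = max(20, 14) = 20
Ratio = 20 / 20 = 1.0

1.0


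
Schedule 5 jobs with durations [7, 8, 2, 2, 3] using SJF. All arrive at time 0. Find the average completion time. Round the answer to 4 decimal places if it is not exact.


SJF order (ascending): [2, 2, 3, 7, 8]
Completion times:
  Job 1: burst=2, C=2
  Job 2: burst=2, C=4
  Job 3: burst=3, C=7
  Job 4: burst=7, C=14
  Job 5: burst=8, C=22
Average completion = 49/5 = 9.8

9.8


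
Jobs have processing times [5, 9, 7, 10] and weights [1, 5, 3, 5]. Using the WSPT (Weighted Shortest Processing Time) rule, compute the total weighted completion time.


Compute p/w ratios and sort ascending (WSPT): [(9, 5), (10, 5), (7, 3), (5, 1)]
Compute weighted completion times:
  Job (p=9,w=5): C=9, w*C=5*9=45
  Job (p=10,w=5): C=19, w*C=5*19=95
  Job (p=7,w=3): C=26, w*C=3*26=78
  Job (p=5,w=1): C=31, w*C=1*31=31
Total weighted completion time = 249

249


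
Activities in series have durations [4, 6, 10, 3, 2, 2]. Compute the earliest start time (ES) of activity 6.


Activity 6 starts after activities 1 through 5 complete.
Predecessor durations: [4, 6, 10, 3, 2]
ES = 4 + 6 + 10 + 3 + 2 = 25

25


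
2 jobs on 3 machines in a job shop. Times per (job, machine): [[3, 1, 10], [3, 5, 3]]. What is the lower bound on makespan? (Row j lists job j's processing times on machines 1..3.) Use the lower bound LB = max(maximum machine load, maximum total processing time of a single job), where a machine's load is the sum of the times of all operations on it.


Machine loads:
  Machine 1: 3 + 3 = 6
  Machine 2: 1 + 5 = 6
  Machine 3: 10 + 3 = 13
Max machine load = 13
Job totals:
  Job 1: 14
  Job 2: 11
Max job total = 14
Lower bound = max(13, 14) = 14

14


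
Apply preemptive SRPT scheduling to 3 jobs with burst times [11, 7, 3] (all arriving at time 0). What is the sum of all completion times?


Since all jobs arrive at t=0, SRPT equals SPT ordering.
SPT order: [3, 7, 11]
Completion times:
  Job 1: p=3, C=3
  Job 2: p=7, C=10
  Job 3: p=11, C=21
Total completion time = 3 + 10 + 21 = 34

34


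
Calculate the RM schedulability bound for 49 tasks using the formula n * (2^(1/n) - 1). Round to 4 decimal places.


Compute 2^(1/49) = 1.0142463870
Subtract 1: 1.0142463870 - 1 = 0.0142463870
Multiply by n: 49 * 0.0142463870 = 0.6980729630
Round to 4 dp: 0.6981

0.6981


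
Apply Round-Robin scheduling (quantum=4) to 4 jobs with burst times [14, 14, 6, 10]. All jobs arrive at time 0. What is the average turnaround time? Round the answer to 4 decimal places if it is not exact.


Time quantum = 4
Execution trace:
  J1 runs 4 units, time = 4
  J2 runs 4 units, time = 8
  J3 runs 4 units, time = 12
  J4 runs 4 units, time = 16
  J1 runs 4 units, time = 20
  J2 runs 4 units, time = 24
  J3 runs 2 units, time = 26
  J4 runs 4 units, time = 30
  J1 runs 4 units, time = 34
  J2 runs 4 units, time = 38
  J4 runs 2 units, time = 40
  J1 runs 2 units, time = 42
  J2 runs 2 units, time = 44
Finish times: [42, 44, 26, 40]
Average turnaround = 152/4 = 38.0

38.0


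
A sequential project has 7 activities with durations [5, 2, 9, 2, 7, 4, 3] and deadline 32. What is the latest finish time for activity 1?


LF(activity 1) = deadline - sum of successor durations
Successors: activities 2 through 7 with durations [2, 9, 2, 7, 4, 3]
Sum of successor durations = 27
LF = 32 - 27 = 5

5


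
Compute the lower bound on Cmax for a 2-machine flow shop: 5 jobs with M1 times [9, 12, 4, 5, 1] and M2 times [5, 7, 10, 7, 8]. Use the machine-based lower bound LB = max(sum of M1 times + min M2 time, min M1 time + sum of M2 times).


LB1 = sum(M1 times) + min(M2 times) = 31 + 5 = 36
LB2 = min(M1 times) + sum(M2 times) = 1 + 37 = 38
Lower bound = max(LB1, LB2) = max(36, 38) = 38

38


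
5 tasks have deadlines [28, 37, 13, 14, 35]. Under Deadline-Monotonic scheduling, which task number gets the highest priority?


Sort tasks by relative deadline (ascending):
  Task 3: deadline = 13
  Task 4: deadline = 14
  Task 1: deadline = 28
  Task 5: deadline = 35
  Task 2: deadline = 37
Priority order (highest first): [3, 4, 1, 5, 2]
Highest priority task = 3

3


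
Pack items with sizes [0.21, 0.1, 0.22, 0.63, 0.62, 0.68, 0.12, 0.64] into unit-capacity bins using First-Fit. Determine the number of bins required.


Place items sequentially using First-Fit:
  Item 0.21 -> new Bin 1
  Item 0.1 -> Bin 1 (now 0.31)
  Item 0.22 -> Bin 1 (now 0.53)
  Item 0.63 -> new Bin 2
  Item 0.62 -> new Bin 3
  Item 0.68 -> new Bin 4
  Item 0.12 -> Bin 1 (now 0.65)
  Item 0.64 -> new Bin 5
Total bins used = 5

5


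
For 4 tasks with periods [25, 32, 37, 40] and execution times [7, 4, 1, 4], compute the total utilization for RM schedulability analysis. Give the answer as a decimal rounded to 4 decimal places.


Compute individual utilizations (exact fractions):
  Task 1: C/T = 7/25 (approx. 0.28)
  Task 2: C/T = 4/32 = 1/8 (approx. 0.125)
  Task 3: C/T = 1/37 (approx. 0.027)
  Task 4: C/T = 4/40 = 1/10 (approx. 0.1)
Total utilization U = 7/25 + 1/8 + 1/37 + 1/10 = 3937/7400
Rounded to 4 decimal places: U = 0.5320
RM (Liu & Layland) bound for 4 tasks = 0.756828; compare with U = 3937/7400 (approx. 0.532027)
U <= bound, so schedulable by RM sufficient condition.

0.5320


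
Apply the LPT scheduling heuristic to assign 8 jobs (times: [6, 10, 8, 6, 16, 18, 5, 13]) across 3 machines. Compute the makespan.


Sort jobs in decreasing order (LPT): [18, 16, 13, 10, 8, 6, 6, 5]
Assign each job to the least loaded machine:
  Machine 1: jobs [18, 6, 5], load = 29
  Machine 2: jobs [16, 8], load = 24
  Machine 3: jobs [13, 10, 6], load = 29
Makespan = max load = 29

29


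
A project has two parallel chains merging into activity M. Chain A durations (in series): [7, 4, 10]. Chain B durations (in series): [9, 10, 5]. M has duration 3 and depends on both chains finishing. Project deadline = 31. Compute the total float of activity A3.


Forward pass: ES(A3) = sum of predecessors on chain A = 11
EF = ES + duration = 11 + 10 = 21
Backward pass: LF(M) = deadline = 31; LS(M) = 31 - 3 = 28
LF(A3) = LS(M) - sum(successors on chain A) = 28 - 0 = 28
LS = LF - duration = 28 - 10 = 18
Total float = LS - ES = 18 - 11 = 7

7


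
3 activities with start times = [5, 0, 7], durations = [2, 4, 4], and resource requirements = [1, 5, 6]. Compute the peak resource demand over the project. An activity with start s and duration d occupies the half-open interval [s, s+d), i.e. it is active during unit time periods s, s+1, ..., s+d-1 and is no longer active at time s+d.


Each activity i is active on [start_i, start_i + duration_i).
Compute total resource usage per time slot:
  t=0: active resources = [5], total = 5
  t=1: active resources = [5], total = 5
  t=2: active resources = [5], total = 5
  t=3: active resources = [5], total = 5
  t=4: active resources = [], total = 0
  t=5: active resources = [1], total = 1
  t=6: active resources = [1], total = 1
  t=7: active resources = [6], total = 6
  t=8: active resources = [6], total = 6
  t=9: active resources = [6], total = 6
  t=10: active resources = [6], total = 6
Peak resource demand = 6

6


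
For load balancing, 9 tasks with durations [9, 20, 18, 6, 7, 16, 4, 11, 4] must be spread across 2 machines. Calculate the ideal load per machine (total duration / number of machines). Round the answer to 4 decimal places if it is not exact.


Total processing time = 9 + 20 + 18 + 6 + 7 + 16 + 4 + 11 + 4 = 95
Number of machines = 2
Ideal balanced load = 95 / 2 = 47.5

47.5


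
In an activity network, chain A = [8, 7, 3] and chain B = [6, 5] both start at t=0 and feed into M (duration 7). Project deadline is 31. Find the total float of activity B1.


Forward pass: ES(B1) = sum of predecessors on chain B = 0
EF = ES + duration = 0 + 6 = 6
Backward pass: LF(M) = deadline = 31; LS(M) = 31 - 7 = 24
LF(B1) = LS(M) - sum(successors on chain B) = 24 - 5 = 19
LS = LF - duration = 19 - 6 = 13
Total float = LS - ES = 13 - 0 = 13

13


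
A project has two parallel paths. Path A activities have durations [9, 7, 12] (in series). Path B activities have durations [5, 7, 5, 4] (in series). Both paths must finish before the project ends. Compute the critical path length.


Path A total = 9 + 7 + 12 = 28
Path B total = 5 + 7 + 5 + 4 = 21
Critical path = longest path = max(28, 21) = 28

28


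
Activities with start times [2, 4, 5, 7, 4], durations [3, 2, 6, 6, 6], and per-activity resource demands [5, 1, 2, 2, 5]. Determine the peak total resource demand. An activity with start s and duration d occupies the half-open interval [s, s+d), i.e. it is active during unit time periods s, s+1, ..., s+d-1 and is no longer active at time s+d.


Each activity i is active on [start_i, start_i + duration_i).
Compute total resource usage per time slot:
  t=0: active resources = [], total = 0
  t=1: active resources = [], total = 0
  t=2: active resources = [5], total = 5
  t=3: active resources = [5], total = 5
  t=4: active resources = [5, 1, 5], total = 11
  t=5: active resources = [1, 2, 5], total = 8
  t=6: active resources = [2, 5], total = 7
  t=7: active resources = [2, 2, 5], total = 9
  t=8: active resources = [2, 2, 5], total = 9
  t=9: active resources = [2, 2, 5], total = 9
  t=10: active resources = [2, 2], total = 4
  t=11: active resources = [2], total = 2
  t=12: active resources = [2], total = 2
Peak resource demand = 11

11


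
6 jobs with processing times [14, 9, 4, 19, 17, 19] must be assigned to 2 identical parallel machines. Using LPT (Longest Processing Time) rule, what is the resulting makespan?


Sort jobs in decreasing order (LPT): [19, 19, 17, 14, 9, 4]
Assign each job to the least loaded machine:
  Machine 1: jobs [19, 17, 4], load = 40
  Machine 2: jobs [19, 14, 9], load = 42
Makespan = max load = 42

42


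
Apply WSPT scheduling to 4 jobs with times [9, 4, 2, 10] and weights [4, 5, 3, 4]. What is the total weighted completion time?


Compute p/w ratios and sort ascending (WSPT): [(2, 3), (4, 5), (9, 4), (10, 4)]
Compute weighted completion times:
  Job (p=2,w=3): C=2, w*C=3*2=6
  Job (p=4,w=5): C=6, w*C=5*6=30
  Job (p=9,w=4): C=15, w*C=4*15=60
  Job (p=10,w=4): C=25, w*C=4*25=100
Total weighted completion time = 196

196


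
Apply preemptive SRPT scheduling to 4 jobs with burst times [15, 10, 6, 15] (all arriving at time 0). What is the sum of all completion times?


Since all jobs arrive at t=0, SRPT equals SPT ordering.
SPT order: [6, 10, 15, 15]
Completion times:
  Job 1: p=6, C=6
  Job 2: p=10, C=16
  Job 3: p=15, C=31
  Job 4: p=15, C=46
Total completion time = 6 + 16 + 31 + 46 = 99

99


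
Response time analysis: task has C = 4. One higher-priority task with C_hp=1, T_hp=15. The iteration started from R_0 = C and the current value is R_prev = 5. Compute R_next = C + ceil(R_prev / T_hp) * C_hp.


R_next = C + ceil(R_prev / T_hp) * C_hp
ceil(5 / 15) = ceil(0.3333) = 1
Interference = 1 * 1 = 1
R_next = 4 + 1 = 5
R_next = R_prev, so the iteration has converged (response time = 5).

5


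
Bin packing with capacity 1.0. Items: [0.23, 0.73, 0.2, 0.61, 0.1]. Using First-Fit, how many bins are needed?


Place items sequentially using First-Fit:
  Item 0.23 -> new Bin 1
  Item 0.73 -> Bin 1 (now 0.96)
  Item 0.2 -> new Bin 2
  Item 0.61 -> Bin 2 (now 0.81)
  Item 0.1 -> Bin 2 (now 0.91)
Total bins used = 2

2


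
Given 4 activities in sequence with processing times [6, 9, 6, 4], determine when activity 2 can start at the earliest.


Activity 2 starts after activities 1 through 1 complete.
Predecessor durations: [6]
ES = 6 = 6

6


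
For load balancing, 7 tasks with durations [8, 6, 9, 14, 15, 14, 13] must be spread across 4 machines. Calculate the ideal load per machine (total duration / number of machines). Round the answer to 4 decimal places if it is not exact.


Total processing time = 8 + 6 + 9 + 14 + 15 + 14 + 13 = 79
Number of machines = 4
Ideal balanced load = 79 / 4 = 19.75

19.75


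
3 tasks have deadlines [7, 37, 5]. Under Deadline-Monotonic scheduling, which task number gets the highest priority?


Sort tasks by relative deadline (ascending):
  Task 3: deadline = 5
  Task 1: deadline = 7
  Task 2: deadline = 37
Priority order (highest first): [3, 1, 2]
Highest priority task = 3

3


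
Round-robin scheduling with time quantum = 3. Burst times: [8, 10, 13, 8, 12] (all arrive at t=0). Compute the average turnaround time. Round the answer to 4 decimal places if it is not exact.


Time quantum = 3
Execution trace:
  J1 runs 3 units, time = 3
  J2 runs 3 units, time = 6
  J3 runs 3 units, time = 9
  J4 runs 3 units, time = 12
  J5 runs 3 units, time = 15
  J1 runs 3 units, time = 18
  J2 runs 3 units, time = 21
  J3 runs 3 units, time = 24
  J4 runs 3 units, time = 27
  J5 runs 3 units, time = 30
  J1 runs 2 units, time = 32
  J2 runs 3 units, time = 35
  J3 runs 3 units, time = 38
  J4 runs 2 units, time = 40
  J5 runs 3 units, time = 43
  J2 runs 1 units, time = 44
  J3 runs 3 units, time = 47
  J5 runs 3 units, time = 50
  J3 runs 1 units, time = 51
Finish times: [32, 44, 51, 40, 50]
Average turnaround = 217/5 = 43.4

43.4


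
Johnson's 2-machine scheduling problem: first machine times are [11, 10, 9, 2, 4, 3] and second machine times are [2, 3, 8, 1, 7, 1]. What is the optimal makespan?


Apply Johnson's rule:
  Group 1 (a <= b): [(5, 4, 7)]
  Group 2 (a > b): [(3, 9, 8), (2, 10, 3), (1, 11, 2), (4, 2, 1), (6, 3, 1)]
Optimal job order: [5, 3, 2, 1, 4, 6]
Schedule:
  Job 5: M1 done at 4, M2 done at 11
  Job 3: M1 done at 13, M2 done at 21
  Job 2: M1 done at 23, M2 done at 26
  Job 1: M1 done at 34, M2 done at 36
  Job 4: M1 done at 36, M2 done at 37
  Job 6: M1 done at 39, M2 done at 40
Makespan = 40

40


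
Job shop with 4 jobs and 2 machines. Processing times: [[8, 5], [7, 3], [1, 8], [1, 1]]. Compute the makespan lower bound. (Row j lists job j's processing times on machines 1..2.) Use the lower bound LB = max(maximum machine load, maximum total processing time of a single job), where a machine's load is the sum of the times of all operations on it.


Machine loads:
  Machine 1: 8 + 7 + 1 + 1 = 17
  Machine 2: 5 + 3 + 8 + 1 = 17
Max machine load = 17
Job totals:
  Job 1: 13
  Job 2: 10
  Job 3: 9
  Job 4: 2
Max job total = 13
Lower bound = max(17, 13) = 17

17


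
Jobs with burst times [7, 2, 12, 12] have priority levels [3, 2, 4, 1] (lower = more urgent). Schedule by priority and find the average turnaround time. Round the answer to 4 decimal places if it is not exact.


Sort by priority (ascending = highest first):
Order: [(1, 12), (2, 2), (3, 7), (4, 12)]
Completion times:
  Priority 1, burst=12, C=12
  Priority 2, burst=2, C=14
  Priority 3, burst=7, C=21
  Priority 4, burst=12, C=33
Average turnaround = 80/4 = 20.0

20.0


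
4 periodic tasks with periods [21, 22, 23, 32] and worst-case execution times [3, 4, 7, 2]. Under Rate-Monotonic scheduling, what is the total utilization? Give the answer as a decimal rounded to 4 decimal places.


Compute individual utilizations (exact fractions):
  Task 1: C/T = 3/21 = 1/7 (approx. 0.1429)
  Task 2: C/T = 4/22 = 2/11 (approx. 0.1818)
  Task 3: C/T = 7/23 (approx. 0.3043)
  Task 4: C/T = 2/32 = 1/16 (approx. 0.0625)
Total utilization U = 1/7 + 2/11 + 7/23 + 1/16 = 19595/28336
Rounded to 4 decimal places: U = 0.6915
RM (Liu & Layland) bound for 4 tasks = 0.756828; compare with U = 19595/28336 (approx. 0.691523)
U <= bound, so schedulable by RM sufficient condition.

0.6915


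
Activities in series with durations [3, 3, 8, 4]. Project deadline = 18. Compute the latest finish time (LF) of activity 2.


LF(activity 2) = deadline - sum of successor durations
Successors: activities 3 through 4 with durations [8, 4]
Sum of successor durations = 12
LF = 18 - 12 = 6

6


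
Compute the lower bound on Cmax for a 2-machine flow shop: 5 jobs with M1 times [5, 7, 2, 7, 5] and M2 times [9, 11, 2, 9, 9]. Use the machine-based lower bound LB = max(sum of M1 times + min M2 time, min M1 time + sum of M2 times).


LB1 = sum(M1 times) + min(M2 times) = 26 + 2 = 28
LB2 = min(M1 times) + sum(M2 times) = 2 + 40 = 42
Lower bound = max(LB1, LB2) = max(28, 42) = 42

42


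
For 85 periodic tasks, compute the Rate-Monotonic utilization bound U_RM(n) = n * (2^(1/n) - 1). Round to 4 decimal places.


Compute 2^(1/85) = 1.0081880126
Subtract 1: 1.0081880126 - 1 = 0.0081880126
Multiply by n: 85 * 0.0081880126 = 0.6959810710
Round to 4 dp: 0.6960

0.6960


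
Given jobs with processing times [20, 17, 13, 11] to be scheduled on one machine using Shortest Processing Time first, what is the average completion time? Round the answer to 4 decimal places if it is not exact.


Sort jobs by processing time (SPT order): [11, 13, 17, 20]
Compute completion times sequentially:
  Job 1: processing = 11, completes at 11
  Job 2: processing = 13, completes at 24
  Job 3: processing = 17, completes at 41
  Job 4: processing = 20, completes at 61
Sum of completion times = 137
Average completion time = 137/4 = 34.25

34.25


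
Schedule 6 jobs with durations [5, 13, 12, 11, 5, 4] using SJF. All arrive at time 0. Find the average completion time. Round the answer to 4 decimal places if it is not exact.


SJF order (ascending): [4, 5, 5, 11, 12, 13]
Completion times:
  Job 1: burst=4, C=4
  Job 2: burst=5, C=9
  Job 3: burst=5, C=14
  Job 4: burst=11, C=25
  Job 5: burst=12, C=37
  Job 6: burst=13, C=50
Average completion = 139/6 = 23.1667

23.1667


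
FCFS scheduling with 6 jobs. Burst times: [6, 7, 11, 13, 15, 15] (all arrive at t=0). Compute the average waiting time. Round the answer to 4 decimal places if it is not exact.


FCFS order (as given): [6, 7, 11, 13, 15, 15]
Waiting times:
  Job 1: wait = 0
  Job 2: wait = 6
  Job 3: wait = 13
  Job 4: wait = 24
  Job 5: wait = 37
  Job 6: wait = 52
Sum of waiting times = 132
Average waiting time = 132/6 = 22.0

22.0


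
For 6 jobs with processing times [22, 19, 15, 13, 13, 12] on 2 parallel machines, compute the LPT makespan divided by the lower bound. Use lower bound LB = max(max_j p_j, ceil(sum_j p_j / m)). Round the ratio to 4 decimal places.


LPT order: [22, 19, 15, 13, 13, 12]
Machine loads after assignment: [47, 47]
LPT makespan = 47
Lower bound = max(max_job, ceil(total/2)) = max(22, 47) = 47
Ratio = 47 / 47 = 1.0

1.0
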